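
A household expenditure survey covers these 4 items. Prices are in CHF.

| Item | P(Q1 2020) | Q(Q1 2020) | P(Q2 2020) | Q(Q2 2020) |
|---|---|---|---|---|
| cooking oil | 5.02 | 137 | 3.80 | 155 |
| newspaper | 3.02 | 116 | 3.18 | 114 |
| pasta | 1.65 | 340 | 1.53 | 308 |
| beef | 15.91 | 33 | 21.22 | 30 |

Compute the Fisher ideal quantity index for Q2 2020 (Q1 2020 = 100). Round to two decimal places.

Laspeyres component (base-period weights):
ΣP(Q1 2020)Q(Q2 2020) = 5.02×155 + 3.02×114 + 1.65×308 + 15.91×30 = 778.1 + 344.28 + 508.2 + 477.3 = 2107.88
ΣP(Q1 2020)Q(Q1 2020) = 5.02×137 + 3.02×116 + 1.65×340 + 15.91×33 = 687.74 + 350.32 + 561 + 525.03 = 2124.09
L = 2107.88 / 2124.09 × 100 = 99.2368
Paasche component (current-period weights):
ΣP(Q2 2020)Q(Q2 2020) = 3.80×155 + 3.18×114 + 1.53×308 + 21.22×30 = 589 + 362.52 + 471.24 + 636.6 = 2059.36
ΣP(Q2 2020)Q(Q1 2020) = 3.80×137 + 3.18×116 + 1.53×340 + 21.22×33 = 520.6 + 368.88 + 520.2 + 700.26 = 2109.94
P = 2059.36 / 2109.94 × 100 = 97.6028
Fisher = √(L × P) = √(99.2368 × 97.6028) = 98.4164

98.42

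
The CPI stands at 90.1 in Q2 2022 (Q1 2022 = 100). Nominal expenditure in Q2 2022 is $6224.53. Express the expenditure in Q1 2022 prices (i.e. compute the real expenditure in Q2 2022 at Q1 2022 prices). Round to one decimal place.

Real = Nominal ÷ (Index/100) = 6224.53 ÷ (90.1/100)
     = 6224.53 ÷ 0.901 = 6908.4684

6908.5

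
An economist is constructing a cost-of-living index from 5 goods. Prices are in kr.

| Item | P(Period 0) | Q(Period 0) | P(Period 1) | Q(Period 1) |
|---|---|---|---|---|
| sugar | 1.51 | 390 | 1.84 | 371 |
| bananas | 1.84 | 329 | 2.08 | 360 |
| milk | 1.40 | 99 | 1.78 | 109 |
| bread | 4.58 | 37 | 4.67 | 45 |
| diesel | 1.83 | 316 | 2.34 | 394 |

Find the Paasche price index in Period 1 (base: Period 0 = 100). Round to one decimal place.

119.8

Paasche price index uses current-period quantities as weights.
ΣP(Period 1)·Q(Period 1) = 1.84×371 + 2.08×360 + 1.78×109 + 4.67×45 + 2.34×394 = 682.64 + 748.8 + 194.02 + 210.15 + 921.96 = 2757.57
ΣP(Period 0)·Q(Period 1) = 1.51×371 + 1.84×360 + 1.40×109 + 4.58×45 + 1.83×394 = 560.21 + 662.4 + 152.6 + 206.1 + 721.02 = 2302.33
Index = 2757.57 / 2302.33 × 100 = 119.7730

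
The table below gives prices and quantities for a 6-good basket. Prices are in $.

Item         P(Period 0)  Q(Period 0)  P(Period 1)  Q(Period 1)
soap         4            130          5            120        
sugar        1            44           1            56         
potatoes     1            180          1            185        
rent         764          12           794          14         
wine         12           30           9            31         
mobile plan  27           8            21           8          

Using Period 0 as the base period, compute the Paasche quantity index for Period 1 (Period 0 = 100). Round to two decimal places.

114.43

Paasche quantity index uses current-period prices as weights.
ΣP(Period 1)·Q(Period 1) = 5×120 + 1×56 + 1×185 + 794×14 + 9×31 + 21×8 = 600 + 56 + 185 + 11116 + 279 + 168 = 12404
ΣP(Period 1)·Q(Period 0) = 5×130 + 1×44 + 1×180 + 794×12 + 9×30 + 21×8 = 650 + 44 + 180 + 9528 + 270 + 168 = 10840
Index = 12404 / 10840 × 100 = 114.4280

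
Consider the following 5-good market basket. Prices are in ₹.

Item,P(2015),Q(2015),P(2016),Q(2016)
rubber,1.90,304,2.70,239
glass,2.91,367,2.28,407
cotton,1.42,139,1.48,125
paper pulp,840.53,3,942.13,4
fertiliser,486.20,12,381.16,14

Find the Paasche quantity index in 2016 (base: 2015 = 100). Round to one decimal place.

117.3

Paasche quantity index uses current-period prices as weights.
ΣP(2016)·Q(2016) = 2.70×239 + 2.28×407 + 1.48×125 + 942.13×4 + 381.16×14 = 645.3 + 927.96 + 185 + 3768.52 + 5336.24 = 10863.02
ΣP(2016)·Q(2015) = 2.70×304 + 2.28×367 + 1.48×139 + 942.13×3 + 381.16×12 = 820.8 + 836.76 + 205.72 + 2826.39 + 4573.92 = 9263.59
Index = 10863.02 / 9263.59 × 100 = 117.2658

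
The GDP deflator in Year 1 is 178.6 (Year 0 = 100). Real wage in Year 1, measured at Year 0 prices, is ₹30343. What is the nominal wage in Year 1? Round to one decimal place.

54192.6

Nominal = Real × (Index/100) = 30343 × (178.6/100)
        = 30343 × 1.786 = 54192.5980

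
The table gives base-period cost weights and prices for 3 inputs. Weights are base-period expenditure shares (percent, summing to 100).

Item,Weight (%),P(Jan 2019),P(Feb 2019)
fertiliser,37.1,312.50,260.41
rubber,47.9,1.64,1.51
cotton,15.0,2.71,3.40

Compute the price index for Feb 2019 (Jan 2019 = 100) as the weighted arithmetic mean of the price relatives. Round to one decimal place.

93.8

fertiliser: 37.1 × (260.41/312.50) = 37.1 × 0.833312 = 30.9159
rubber: 47.9 × (1.51/1.64) = 47.9 × 0.920732 = 44.1030
cotton: 15.0 × (3.40/2.71) = 15.0 × 1.254613 = 18.8192
Index = Σ wᵢ·(p₁ᵢ/p₀ᵢ) = 30.9159 + 44.1030 + 18.8192 = 93.8381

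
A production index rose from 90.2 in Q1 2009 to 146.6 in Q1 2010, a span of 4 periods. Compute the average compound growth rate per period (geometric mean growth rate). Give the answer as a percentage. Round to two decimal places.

12.91%

Growth factor = (146.6/90.2)^(1/4) = (1.625277)^(1/4) = 1.129099
Growth rate = 1.129099 − 1 = 0.129099 = 12.9099%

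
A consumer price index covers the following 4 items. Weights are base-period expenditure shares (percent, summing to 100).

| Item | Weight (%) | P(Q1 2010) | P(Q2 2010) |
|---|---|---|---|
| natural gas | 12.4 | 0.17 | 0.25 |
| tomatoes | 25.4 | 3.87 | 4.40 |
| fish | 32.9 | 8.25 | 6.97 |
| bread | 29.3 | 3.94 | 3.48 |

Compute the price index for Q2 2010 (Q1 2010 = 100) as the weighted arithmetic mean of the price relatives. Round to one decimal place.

natural gas: 12.4 × (0.25/0.17) = 12.4 × 1.470588 = 18.2353
tomatoes: 25.4 × (4.40/3.87) = 25.4 × 1.136951 = 28.8786
fish: 32.9 × (6.97/8.25) = 32.9 × 0.844848 = 27.7955
bread: 29.3 × (3.48/3.94) = 29.3 × 0.883249 = 25.8792
Index = Σ wᵢ·(p₁ᵢ/p₀ᵢ) = 18.2353 + 28.8786 + 27.7955 + 25.8792 = 100.7886

100.8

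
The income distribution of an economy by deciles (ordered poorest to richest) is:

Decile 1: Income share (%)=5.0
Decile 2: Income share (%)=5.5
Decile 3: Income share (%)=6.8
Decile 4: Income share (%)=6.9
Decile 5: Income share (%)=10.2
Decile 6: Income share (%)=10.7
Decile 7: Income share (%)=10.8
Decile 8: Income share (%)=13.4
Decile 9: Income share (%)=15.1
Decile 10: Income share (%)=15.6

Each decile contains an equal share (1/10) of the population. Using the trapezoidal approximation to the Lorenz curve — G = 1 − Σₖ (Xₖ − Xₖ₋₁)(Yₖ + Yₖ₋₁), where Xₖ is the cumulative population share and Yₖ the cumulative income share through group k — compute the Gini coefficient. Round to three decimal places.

Cumulative income shares Yₖ: 0.0500, 0.1050, 0.1730, 0.2420, 0.3440, 0.4510, 0.5590, 0.6930, 0.8440, 1.0000
Σ (Xₖ−Xₖ₋₁)(Yₖ+Yₖ₋₁) = (1/10)(0.0500+0.0000) + (1/10)(0.1050+0.0500) + (1/10)(0.1730+0.1050) + (1/10)(0.2420+0.1730) + (1/10)(0.3440+0.2420) + (1/10)(0.4510+0.3440) + (1/10)(0.5590+0.4510) + (1/10)(0.6930+0.5590) + (1/10)(0.8440+0.6930) + (1/10)(1.0000+0.8440)
  = 0.0050 + 0.0155 + 0.0278 + 0.0415 + 0.0586 + 0.0795 + 0.1010 + 0.1252 + 0.1537 + 0.1844 = 0.7922
G = 1 − 0.7922 = 0.2078

0.208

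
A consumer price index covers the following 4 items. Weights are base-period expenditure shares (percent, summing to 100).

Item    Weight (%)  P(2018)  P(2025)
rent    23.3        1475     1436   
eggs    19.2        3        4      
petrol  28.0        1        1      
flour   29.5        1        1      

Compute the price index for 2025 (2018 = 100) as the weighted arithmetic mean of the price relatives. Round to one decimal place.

105.8

rent: 23.3 × (1436/1475) = 23.3 × 0.973559 = 22.6839
eggs: 19.2 × (4/3) = 19.2 × 1.333333 = 25.6000
petrol: 28.0 × (1/1) = 28.0 × 1.000000 = 28.0000
flour: 29.5 × (1/1) = 29.5 × 1.000000 = 29.5000
Index = Σ wᵢ·(p₁ᵢ/p₀ᵢ) = 22.6839 + 25.6000 + 28.0000 + 29.5000 = 105.7839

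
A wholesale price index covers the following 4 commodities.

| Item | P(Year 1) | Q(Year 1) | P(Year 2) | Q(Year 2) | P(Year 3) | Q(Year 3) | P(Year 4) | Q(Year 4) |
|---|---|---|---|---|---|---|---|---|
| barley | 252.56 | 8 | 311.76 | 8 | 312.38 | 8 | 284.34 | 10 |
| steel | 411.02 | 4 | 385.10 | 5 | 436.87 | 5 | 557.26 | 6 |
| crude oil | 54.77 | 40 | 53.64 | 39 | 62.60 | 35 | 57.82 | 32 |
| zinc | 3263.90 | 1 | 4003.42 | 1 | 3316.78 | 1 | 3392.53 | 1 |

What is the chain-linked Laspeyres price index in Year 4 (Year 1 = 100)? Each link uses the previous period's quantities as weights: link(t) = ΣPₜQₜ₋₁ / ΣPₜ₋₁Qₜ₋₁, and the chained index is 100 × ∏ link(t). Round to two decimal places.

Link Year 1→Year 2:
ΣP(Year 2)Q(Year 1) = 311.76×8 + 385.10×4 + 53.64×40 + 4003.42×1 = 2494.08 + 1540.4 + 2145.6 + 4003.42 = 10183.5
ΣP(Year 1)Q(Year 1) = 252.56×8 + 411.02×4 + 54.77×40 + 3263.90×1 = 2020.48 + 1644.08 + 2190.8 + 3263.9 = 9119.26
link = 10183.5/9119.26 = 1.116702
Link Year 2→Year 3:
ΣP(Year 3)Q(Year 2) = 312.38×8 + 436.87×5 + 62.60×39 + 3316.78×1 = 2499.04 + 2184.35 + 2441.4 + 3316.78 = 10441.57
ΣP(Year 2)Q(Year 2) = 311.76×8 + 385.10×5 + 53.64×39 + 4003.42×1 = 2494.08 + 1925.5 + 2091.96 + 4003.42 = 10514.96
link = 10441.57/10514.96 = 0.993020
Link Year 3→Year 4:
ΣP(Year 4)Q(Year 3) = 284.34×8 + 557.26×5 + 57.82×35 + 3392.53×1 = 2274.72 + 2786.3 + 2023.7 + 3392.53 = 10477.25
ΣP(Year 3)Q(Year 3) = 312.38×8 + 436.87×5 + 62.60×35 + 3316.78×1 = 2499.04 + 2184.35 + 2191 + 3316.78 = 10191.17
link = 10477.25/10191.17 = 1.028071
Chained index = 100 × 1.116702 × 0.993020 × 1.028071 = 114.0037

114.00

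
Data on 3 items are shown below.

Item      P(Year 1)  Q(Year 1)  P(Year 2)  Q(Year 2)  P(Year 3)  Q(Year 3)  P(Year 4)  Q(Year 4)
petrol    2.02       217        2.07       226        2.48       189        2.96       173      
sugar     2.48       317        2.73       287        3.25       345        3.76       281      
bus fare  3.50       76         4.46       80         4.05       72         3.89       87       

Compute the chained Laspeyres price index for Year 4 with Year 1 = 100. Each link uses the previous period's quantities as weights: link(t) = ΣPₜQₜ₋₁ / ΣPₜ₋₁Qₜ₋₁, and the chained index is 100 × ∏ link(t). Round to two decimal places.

142.37

Link Year 1→Year 2:
ΣP(Year 2)Q(Year 1) = 2.07×217 + 2.73×317 + 4.46×76 = 449.19 + 865.41 + 338.96 = 1653.56
ΣP(Year 1)Q(Year 1) = 2.02×217 + 2.48×317 + 3.50×76 = 438.34 + 786.16 + 266 = 1490.5
link = 1653.56/1490.5 = 1.109400
Link Year 2→Year 3:
ΣP(Year 3)Q(Year 2) = 2.48×226 + 3.25×287 + 4.05×80 = 560.48 + 932.75 + 324 = 1817.23
ΣP(Year 2)Q(Year 2) = 2.07×226 + 2.73×287 + 4.46×80 = 467.82 + 783.51 + 356.8 = 1608.13
link = 1817.23/1608.13 = 1.130027
Link Year 3→Year 4:
ΣP(Year 4)Q(Year 3) = 2.96×189 + 3.76×345 + 3.89×72 = 559.44 + 1297.2 + 280.08 = 2136.72
ΣP(Year 3)Q(Year 3) = 2.48×189 + 3.25×345 + 4.05×72 = 468.72 + 1121.25 + 291.6 = 1881.57
link = 2136.72/1881.57 = 1.135605
Chained index = 100 × 1.109400 × 1.130027 × 1.135605 = 142.3652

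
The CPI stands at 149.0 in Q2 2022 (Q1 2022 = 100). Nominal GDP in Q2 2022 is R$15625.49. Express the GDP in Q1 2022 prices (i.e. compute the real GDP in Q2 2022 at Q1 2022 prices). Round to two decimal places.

Real = Nominal ÷ (Index/100) = 15625.49 ÷ (149.0/100)
     = 15625.49 ÷ 1.490 = 10486.9060

10486.91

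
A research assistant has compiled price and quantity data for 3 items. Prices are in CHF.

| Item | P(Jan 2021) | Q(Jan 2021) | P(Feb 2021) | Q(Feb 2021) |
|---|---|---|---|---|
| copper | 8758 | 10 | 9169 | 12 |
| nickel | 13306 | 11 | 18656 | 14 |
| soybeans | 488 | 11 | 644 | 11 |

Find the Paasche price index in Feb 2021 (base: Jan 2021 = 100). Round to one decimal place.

Paasche price index uses current-period quantities as weights.
ΣP(Feb 2021)·Q(Feb 2021) = 9169×12 + 18656×14 + 644×11 = 110028 + 261184 + 7084 = 378296
ΣP(Jan 2021)·Q(Feb 2021) = 8758×12 + 13306×14 + 488×11 = 105096 + 186284 + 5368 = 296748
Index = 378296 / 296748 × 100 = 127.4806

127.5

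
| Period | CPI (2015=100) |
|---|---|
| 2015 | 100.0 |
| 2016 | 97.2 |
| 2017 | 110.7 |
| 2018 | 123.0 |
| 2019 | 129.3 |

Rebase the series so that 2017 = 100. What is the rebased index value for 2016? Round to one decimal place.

Rebased(2016) = 97.2 / 110.7 × 100 = 87.8049

87.8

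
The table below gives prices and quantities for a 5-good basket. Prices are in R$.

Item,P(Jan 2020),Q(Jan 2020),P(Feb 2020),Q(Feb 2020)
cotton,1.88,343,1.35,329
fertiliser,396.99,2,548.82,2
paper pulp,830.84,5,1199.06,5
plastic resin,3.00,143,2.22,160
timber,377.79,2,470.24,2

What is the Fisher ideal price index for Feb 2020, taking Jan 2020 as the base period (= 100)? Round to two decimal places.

Laspeyres component (base-period weights):
ΣP(Feb 2020)Q(Jan 2020) = 1.35×343 + 548.82×2 + 1199.06×5 + 2.22×143 + 470.24×2 = 463.05 + 1097.64 + 5995.3 + 317.46 + 940.48 = 8813.93
ΣP(Jan 2020)Q(Jan 2020) = 1.88×343 + 396.99×2 + 830.84×5 + 3.00×143 + 377.79×2 = 644.84 + 793.98 + 4154.2 + 429 + 755.58 = 6777.6
L = 8813.93 / 6777.6 × 100 = 130.0450
Paasche component (current-period weights):
ΣP(Feb 2020)Q(Feb 2020) = 1.35×329 + 548.82×2 + 1199.06×5 + 2.22×160 + 470.24×2 = 444.15 + 1097.64 + 5995.3 + 355.2 + 940.48 = 8832.77
ΣP(Jan 2020)Q(Feb 2020) = 1.88×329 + 396.99×2 + 830.84×5 + 3.00×160 + 377.79×2 = 618.52 + 793.98 + 4154.2 + 480 + 755.58 = 6802.28
P = 8832.77 / 6802.28 × 100 = 129.8501
Fisher = √(L × P) = √(130.0450 × 129.8501) = 129.9475

129.95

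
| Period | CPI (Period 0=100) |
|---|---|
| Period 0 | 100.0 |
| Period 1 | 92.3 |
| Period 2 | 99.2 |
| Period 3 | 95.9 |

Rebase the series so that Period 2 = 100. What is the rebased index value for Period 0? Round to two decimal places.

100.81

Rebased(Period 0) = 100.0 / 99.2 × 100 = 100.8065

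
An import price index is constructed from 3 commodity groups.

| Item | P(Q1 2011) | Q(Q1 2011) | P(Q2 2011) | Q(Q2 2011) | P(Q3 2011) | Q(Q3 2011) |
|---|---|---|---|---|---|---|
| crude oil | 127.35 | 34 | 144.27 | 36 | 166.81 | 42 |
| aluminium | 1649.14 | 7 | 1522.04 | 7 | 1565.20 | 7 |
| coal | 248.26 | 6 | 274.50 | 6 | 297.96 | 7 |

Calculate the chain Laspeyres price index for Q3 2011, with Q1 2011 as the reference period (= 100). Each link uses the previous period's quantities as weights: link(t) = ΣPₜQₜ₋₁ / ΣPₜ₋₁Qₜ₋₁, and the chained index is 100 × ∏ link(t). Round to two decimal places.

Link Q1 2011→Q2 2011:
ΣP(Q2 2011)Q(Q1 2011) = 144.27×34 + 1522.04×7 + 274.50×6 = 4905.18 + 10654.28 + 1647 = 17206.46
ΣP(Q1 2011)Q(Q1 2011) = 127.35×34 + 1649.14×7 + 248.26×6 = 4329.9 + 11543.98 + 1489.56 = 17363.44
link = 17206.46/17363.44 = 0.990959
Link Q2 2011→Q3 2011:
ΣP(Q3 2011)Q(Q2 2011) = 166.81×36 + 1565.20×7 + 297.96×6 = 6005.16 + 10956.4 + 1787.76 = 18749.32
ΣP(Q2 2011)Q(Q2 2011) = 144.27×36 + 1522.04×7 + 274.50×6 = 5193.72 + 10654.28 + 1647 = 17495
link = 18749.32/17495 = 1.071696
Chained index = 100 × 0.990959 × 1.071696 = 106.2007

106.20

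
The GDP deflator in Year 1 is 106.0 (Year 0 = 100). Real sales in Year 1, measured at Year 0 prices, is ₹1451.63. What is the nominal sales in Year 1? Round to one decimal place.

Nominal = Real × (Index/100) = 1451.63 × (106.0/100)
        = 1451.63 × 1.060 = 1538.7278

1538.7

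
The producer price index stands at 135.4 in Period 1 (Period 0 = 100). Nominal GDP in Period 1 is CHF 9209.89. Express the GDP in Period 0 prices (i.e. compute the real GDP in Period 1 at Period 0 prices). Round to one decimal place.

6802.0

Real = Nominal ÷ (Index/100) = 9209.89 ÷ (135.4/100)
     = 9209.89 ÷ 1.354 = 6801.9867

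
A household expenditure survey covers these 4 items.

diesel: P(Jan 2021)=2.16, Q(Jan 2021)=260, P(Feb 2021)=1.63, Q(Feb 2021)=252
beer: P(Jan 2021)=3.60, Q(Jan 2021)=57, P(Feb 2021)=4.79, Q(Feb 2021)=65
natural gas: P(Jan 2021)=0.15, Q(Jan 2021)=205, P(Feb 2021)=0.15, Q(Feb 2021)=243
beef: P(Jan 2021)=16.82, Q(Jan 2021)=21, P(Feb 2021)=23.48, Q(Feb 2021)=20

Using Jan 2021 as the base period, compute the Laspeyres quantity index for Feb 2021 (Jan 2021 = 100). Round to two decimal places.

100.03

Laspeyres quantity index uses base-period prices as weights.
ΣP(Jan 2021)·Q(Feb 2021) = 2.16×252 + 3.60×65 + 0.15×243 + 16.82×20 = 544.32 + 234 + 36.45 + 336.4 = 1151.17
ΣP(Jan 2021)·Q(Jan 2021) = 2.16×260 + 3.60×57 + 0.15×205 + 16.82×21 = 561.6 + 205.2 + 30.75 + 353.22 = 1150.77
Index = 1151.17 / 1150.77 × 100 = 100.0348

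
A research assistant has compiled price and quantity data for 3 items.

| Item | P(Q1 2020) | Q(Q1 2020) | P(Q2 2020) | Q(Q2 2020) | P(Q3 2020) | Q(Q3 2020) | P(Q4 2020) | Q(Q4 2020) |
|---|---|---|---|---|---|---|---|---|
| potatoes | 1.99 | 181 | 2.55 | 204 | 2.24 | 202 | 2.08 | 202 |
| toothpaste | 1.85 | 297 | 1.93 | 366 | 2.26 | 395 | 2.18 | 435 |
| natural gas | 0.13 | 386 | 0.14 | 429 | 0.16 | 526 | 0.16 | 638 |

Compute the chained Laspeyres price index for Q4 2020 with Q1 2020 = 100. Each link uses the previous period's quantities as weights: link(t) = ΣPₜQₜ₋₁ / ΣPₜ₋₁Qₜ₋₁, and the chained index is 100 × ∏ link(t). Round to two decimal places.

Link Q1 2020→Q2 2020:
ΣP(Q2 2020)Q(Q1 2020) = 2.55×181 + 1.93×297 + 0.14×386 = 461.55 + 573.21 + 54.04 = 1088.8
ΣP(Q1 2020)Q(Q1 2020) = 1.99×181 + 1.85×297 + 0.13×386 = 360.19 + 549.45 + 50.18 = 959.82
link = 1088.8/959.82 = 1.134379
Link Q2 2020→Q3 2020:
ΣP(Q3 2020)Q(Q2 2020) = 2.24×204 + 2.26×366 + 0.16×429 = 456.96 + 827.16 + 68.64 = 1352.76
ΣP(Q2 2020)Q(Q2 2020) = 2.55×204 + 1.93×366 + 0.14×429 = 520.2 + 706.38 + 60.06 = 1286.64
link = 1352.76/1286.64 = 1.051390
Link Q3 2020→Q4 2020:
ΣP(Q4 2020)Q(Q3 2020) = 2.08×202 + 2.18×395 + 0.16×526 = 420.16 + 861.1 + 84.16 = 1365.42
ΣP(Q3 2020)Q(Q3 2020) = 2.24×202 + 2.26×395 + 0.16×526 = 452.48 + 892.7 + 84.16 = 1429.34
link = 1365.42/1429.34 = 0.955280
Chained index = 100 × 1.134379 × 1.051390 × 0.955280 = 113.9338

113.93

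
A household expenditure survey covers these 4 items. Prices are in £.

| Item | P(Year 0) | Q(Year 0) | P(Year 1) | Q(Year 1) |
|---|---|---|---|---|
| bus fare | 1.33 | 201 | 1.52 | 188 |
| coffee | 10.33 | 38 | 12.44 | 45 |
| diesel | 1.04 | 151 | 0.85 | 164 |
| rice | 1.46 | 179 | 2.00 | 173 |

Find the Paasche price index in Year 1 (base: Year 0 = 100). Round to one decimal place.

Paasche price index uses current-period quantities as weights.
ΣP(Year 1)·Q(Year 1) = 1.52×188 + 12.44×45 + 0.85×164 + 2.00×173 = 285.76 + 559.8 + 139.4 + 346 = 1330.96
ΣP(Year 0)·Q(Year 1) = 1.33×188 + 10.33×45 + 1.04×164 + 1.46×173 = 250.04 + 464.85 + 170.56 + 252.58 = 1138.03
Index = 1330.96 / 1138.03 × 100 = 116.9530

117.0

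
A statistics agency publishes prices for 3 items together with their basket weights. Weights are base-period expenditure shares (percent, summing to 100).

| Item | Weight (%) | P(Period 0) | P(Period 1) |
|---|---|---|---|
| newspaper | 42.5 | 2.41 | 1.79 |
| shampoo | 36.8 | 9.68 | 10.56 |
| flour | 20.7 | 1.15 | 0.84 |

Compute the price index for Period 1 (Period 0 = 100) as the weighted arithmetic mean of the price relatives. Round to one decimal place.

newspaper: 42.5 × (1.79/2.41) = 42.5 × 0.742739 = 31.5664
shampoo: 36.8 × (10.56/9.68) = 36.8 × 1.090909 = 40.1455
flour: 20.7 × (0.84/1.15) = 20.7 × 0.730435 = 15.1200
Index = Σ wᵢ·(p₁ᵢ/p₀ᵢ) = 31.5664 + 40.1455 + 15.1200 = 86.8318

86.8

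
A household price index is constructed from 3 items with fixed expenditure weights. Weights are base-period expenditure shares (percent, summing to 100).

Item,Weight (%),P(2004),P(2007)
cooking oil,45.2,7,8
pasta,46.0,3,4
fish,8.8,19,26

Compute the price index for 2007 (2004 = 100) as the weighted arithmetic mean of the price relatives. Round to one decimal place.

125.0

cooking oil: 45.2 × (8/7) = 45.2 × 1.142857 = 51.6571
pasta: 46.0 × (4/3) = 46.0 × 1.333333 = 61.3333
fish: 8.8 × (26/19) = 8.8 × 1.368421 = 12.0421
Index = Σ wᵢ·(p₁ᵢ/p₀ᵢ) = 51.6571 + 61.3333 + 12.0421 = 125.0326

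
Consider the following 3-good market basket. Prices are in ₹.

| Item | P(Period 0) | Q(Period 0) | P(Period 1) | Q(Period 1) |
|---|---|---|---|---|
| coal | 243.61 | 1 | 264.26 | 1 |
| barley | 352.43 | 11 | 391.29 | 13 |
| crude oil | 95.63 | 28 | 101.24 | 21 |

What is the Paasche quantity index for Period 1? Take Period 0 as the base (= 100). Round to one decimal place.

Paasche quantity index uses current-period prices as weights.
ΣP(Period 1)·Q(Period 1) = 264.26×1 + 391.29×13 + 101.24×21 = 264.26 + 5086.77 + 2126.04 = 7477.07
ΣP(Period 1)·Q(Period 0) = 264.26×1 + 391.29×11 + 101.24×28 = 264.26 + 4304.19 + 2834.72 = 7403.17
Index = 7477.07 / 7403.17 × 100 = 100.9982

101.0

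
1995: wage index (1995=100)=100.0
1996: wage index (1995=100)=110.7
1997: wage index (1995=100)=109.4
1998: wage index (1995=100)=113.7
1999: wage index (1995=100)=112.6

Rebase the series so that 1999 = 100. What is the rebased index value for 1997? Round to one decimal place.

97.2

Rebased(1997) = 109.4 / 112.6 × 100 = 97.1581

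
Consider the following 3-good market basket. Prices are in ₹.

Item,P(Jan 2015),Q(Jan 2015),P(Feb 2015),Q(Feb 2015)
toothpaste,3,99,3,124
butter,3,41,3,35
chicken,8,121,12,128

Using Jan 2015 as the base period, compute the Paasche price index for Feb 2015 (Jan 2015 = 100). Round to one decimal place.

Paasche price index uses current-period quantities as weights.
ΣP(Feb 2015)·Q(Feb 2015) = 3×124 + 3×35 + 12×128 = 372 + 105 + 1536 = 2013
ΣP(Jan 2015)·Q(Feb 2015) = 3×124 + 3×35 + 8×128 = 372 + 105 + 1024 = 1501
Index = 2013 / 1501 × 100 = 134.1106

134.1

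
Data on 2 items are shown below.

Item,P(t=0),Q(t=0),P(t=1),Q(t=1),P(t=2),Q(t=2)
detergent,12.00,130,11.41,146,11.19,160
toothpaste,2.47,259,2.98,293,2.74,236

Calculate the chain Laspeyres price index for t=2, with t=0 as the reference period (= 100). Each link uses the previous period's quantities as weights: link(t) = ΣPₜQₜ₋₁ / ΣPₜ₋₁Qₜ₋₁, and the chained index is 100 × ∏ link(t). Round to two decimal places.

Link t=0→t=1:
ΣP(t=1)Q(t=0) = 11.41×130 + 2.98×259 = 1483.3 + 771.82 = 2255.12
ΣP(t=0)Q(t=0) = 12.00×130 + 2.47×259 = 1560 + 639.73 = 2199.73
link = 2255.12/2199.73 = 1.025180
Link t=1→t=2:
ΣP(t=2)Q(t=1) = 11.19×146 + 2.74×293 = 1633.74 + 802.82 = 2436.56
ΣP(t=1)Q(t=1) = 11.41×146 + 2.98×293 = 1665.86 + 873.14 = 2539
link = 2436.56/2539 = 0.959653
Chained index = 100 × 1.025180 × 0.959653 = 98.3818

98.38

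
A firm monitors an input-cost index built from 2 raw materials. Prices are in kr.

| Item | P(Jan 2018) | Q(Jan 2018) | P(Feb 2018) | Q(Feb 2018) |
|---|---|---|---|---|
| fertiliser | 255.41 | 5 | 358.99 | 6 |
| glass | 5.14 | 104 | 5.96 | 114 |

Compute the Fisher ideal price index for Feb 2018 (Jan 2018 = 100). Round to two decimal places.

133.52

Laspeyres component (base-period weights):
ΣP(Feb 2018)Q(Jan 2018) = 358.99×5 + 5.96×104 = 1794.95 + 619.84 = 2414.79
ΣP(Jan 2018)Q(Jan 2018) = 255.41×5 + 5.14×104 = 1277.05 + 534.56 = 1811.61
L = 2414.79 / 1811.61 × 100 = 133.2952
Paasche component (current-period weights):
ΣP(Feb 2018)Q(Feb 2018) = 358.99×6 + 5.96×114 = 2153.94 + 679.44 = 2833.38
ΣP(Jan 2018)Q(Feb 2018) = 255.41×6 + 5.14×114 = 1532.46 + 585.96 = 2118.42
P = 2833.38 / 2118.42 × 100 = 133.7497
Fisher = √(L × P) = √(133.2952 × 133.7497) = 133.5223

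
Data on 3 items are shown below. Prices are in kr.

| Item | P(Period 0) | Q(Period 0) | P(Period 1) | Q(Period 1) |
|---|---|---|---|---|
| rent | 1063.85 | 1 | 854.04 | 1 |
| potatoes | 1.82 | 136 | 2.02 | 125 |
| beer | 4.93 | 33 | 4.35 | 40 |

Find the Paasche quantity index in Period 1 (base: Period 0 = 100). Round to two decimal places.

Paasche quantity index uses current-period prices as weights.
ΣP(Period 1)·Q(Period 1) = 854.04×1 + 2.02×125 + 4.35×40 = 854.04 + 252.5 + 174 = 1280.54
ΣP(Period 1)·Q(Period 0) = 854.04×1 + 2.02×136 + 4.35×33 = 854.04 + 274.72 + 143.55 = 1272.31
Index = 1280.54 / 1272.31 × 100 = 100.6469

100.65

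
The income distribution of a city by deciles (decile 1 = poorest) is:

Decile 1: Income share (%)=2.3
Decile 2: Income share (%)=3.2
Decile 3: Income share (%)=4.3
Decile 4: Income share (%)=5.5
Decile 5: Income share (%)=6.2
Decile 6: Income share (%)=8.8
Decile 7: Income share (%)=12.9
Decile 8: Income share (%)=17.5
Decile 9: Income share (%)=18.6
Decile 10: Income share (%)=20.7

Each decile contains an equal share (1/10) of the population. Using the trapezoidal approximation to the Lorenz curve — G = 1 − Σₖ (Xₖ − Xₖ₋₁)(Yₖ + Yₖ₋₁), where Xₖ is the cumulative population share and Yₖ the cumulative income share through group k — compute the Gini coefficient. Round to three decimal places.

0.364

Cumulative income shares Yₖ: 0.0230, 0.0550, 0.0980, 0.1530, 0.2150, 0.3030, 0.4320, 0.6070, 0.7930, 1.0000
Σ (Xₖ−Xₖ₋₁)(Yₖ+Yₖ₋₁) = (1/10)(0.0230+0.0000) + (1/10)(0.0550+0.0230) + (1/10)(0.0980+0.0550) + (1/10)(0.1530+0.0980) + (1/10)(0.2150+0.1530) + (1/10)(0.3030+0.2150) + (1/10)(0.4320+0.3030) + (1/10)(0.6070+0.4320) + (1/10)(0.7930+0.6070) + (1/10)(1.0000+0.7930)
  = 0.0023 + 0.0078 + 0.0153 + 0.0251 + 0.0368 + 0.0518 + 0.0735 + 0.1039 + 0.1400 + 0.1793 = 0.6358
G = 1 − 0.6358 = 0.3642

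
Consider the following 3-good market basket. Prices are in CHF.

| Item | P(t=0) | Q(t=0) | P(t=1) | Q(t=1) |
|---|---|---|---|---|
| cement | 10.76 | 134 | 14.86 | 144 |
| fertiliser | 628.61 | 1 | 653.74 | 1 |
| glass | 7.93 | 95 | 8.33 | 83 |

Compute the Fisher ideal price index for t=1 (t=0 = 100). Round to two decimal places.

122.28

Laspeyres component (base-period weights):
ΣP(t=1)Q(t=0) = 14.86×134 + 653.74×1 + 8.33×95 = 1991.24 + 653.74 + 791.35 = 3436.33
ΣP(t=0)Q(t=0) = 10.76×134 + 628.61×1 + 7.93×95 = 1441.84 + 628.61 + 753.35 = 2823.8
L = 3436.33 / 2823.8 × 100 = 121.6917
Paasche component (current-period weights):
ΣP(t=1)Q(t=1) = 14.86×144 + 653.74×1 + 8.33×83 = 2139.84 + 653.74 + 691.39 = 3484.97
ΣP(t=0)Q(t=1) = 10.76×144 + 628.61×1 + 7.93×83 = 1549.44 + 628.61 + 658.19 = 2836.24
P = 3484.97 / 2836.24 × 100 = 122.8729
Fisher = √(L × P) = √(121.6917 × 122.8729) = 122.2809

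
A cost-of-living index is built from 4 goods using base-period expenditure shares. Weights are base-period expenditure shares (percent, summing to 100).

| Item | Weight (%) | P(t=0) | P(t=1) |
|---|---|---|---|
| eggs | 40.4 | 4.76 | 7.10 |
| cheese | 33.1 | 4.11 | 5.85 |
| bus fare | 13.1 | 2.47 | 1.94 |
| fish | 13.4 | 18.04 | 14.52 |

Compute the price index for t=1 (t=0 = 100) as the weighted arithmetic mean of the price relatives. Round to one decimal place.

eggs: 40.4 × (7.10/4.76) = 40.4 × 1.491597 = 60.2605
cheese: 33.1 × (5.85/4.11) = 33.1 × 1.423358 = 47.1131
bus fare: 13.1 × (1.94/2.47) = 13.1 × 0.785425 = 10.2891
fish: 13.4 × (14.52/18.04) = 13.4 × 0.804878 = 10.7854
Index = Σ wᵢ·(p₁ᵢ/p₀ᵢ) = 60.2605 + 47.1131 + 10.2891 + 10.7854 = 128.4481

128.4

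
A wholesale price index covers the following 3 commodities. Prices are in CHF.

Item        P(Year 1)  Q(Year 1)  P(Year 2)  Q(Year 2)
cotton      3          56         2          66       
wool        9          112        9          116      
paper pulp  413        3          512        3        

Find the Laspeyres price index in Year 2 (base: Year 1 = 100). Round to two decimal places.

109.98

Laspeyres price index uses base-period quantities as weights.
ΣP(Year 2)·Q(Year 1) = 2×56 + 9×112 + 512×3 = 112 + 1008 + 1536 = 2656
ΣP(Year 1)·Q(Year 1) = 3×56 + 9×112 + 413×3 = 168 + 1008 + 1239 = 2415
Index = 2656 / 2415 × 100 = 109.9793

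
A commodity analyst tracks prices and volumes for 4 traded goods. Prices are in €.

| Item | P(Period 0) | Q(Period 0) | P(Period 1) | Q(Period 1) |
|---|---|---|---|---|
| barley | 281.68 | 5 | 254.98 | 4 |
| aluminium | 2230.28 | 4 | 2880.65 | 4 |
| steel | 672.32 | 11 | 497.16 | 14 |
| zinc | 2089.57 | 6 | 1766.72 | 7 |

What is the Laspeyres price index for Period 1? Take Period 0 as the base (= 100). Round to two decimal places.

95.39

Laspeyres price index uses base-period quantities as weights.
ΣP(Period 1)·Q(Period 0) = 254.98×5 + 2880.65×4 + 497.16×11 + 1766.72×6 = 1274.9 + 11522.6 + 5468.76 + 10600.32 = 28866.58
ΣP(Period 0)·Q(Period 0) = 281.68×5 + 2230.28×4 + 672.32×11 + 2089.57×6 = 1408.4 + 8921.12 + 7395.52 + 12537.42 = 30262.46
Index = 28866.58 / 30262.46 × 100 = 95.3874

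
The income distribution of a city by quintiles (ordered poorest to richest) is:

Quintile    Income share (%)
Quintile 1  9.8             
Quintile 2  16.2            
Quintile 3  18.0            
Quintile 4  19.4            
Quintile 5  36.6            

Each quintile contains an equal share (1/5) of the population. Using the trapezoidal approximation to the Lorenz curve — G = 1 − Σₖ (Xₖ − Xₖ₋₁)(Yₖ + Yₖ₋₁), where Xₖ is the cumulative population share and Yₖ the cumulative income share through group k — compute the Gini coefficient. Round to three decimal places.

0.227

Cumulative income shares Yₖ: 0.0980, 0.2600, 0.4400, 0.6340, 1.0000
Σ (Xₖ−Xₖ₋₁)(Yₖ+Yₖ₋₁) = (1/5)(0.0980+0.0000) + (1/5)(0.2600+0.0980) + (1/5)(0.4400+0.2600) + (1/5)(0.6340+0.4400) + (1/5)(1.0000+0.6340)
  = 0.0196 + 0.0716 + 0.1400 + 0.2148 + 0.3268 = 0.7728
G = 1 − 0.7728 = 0.2272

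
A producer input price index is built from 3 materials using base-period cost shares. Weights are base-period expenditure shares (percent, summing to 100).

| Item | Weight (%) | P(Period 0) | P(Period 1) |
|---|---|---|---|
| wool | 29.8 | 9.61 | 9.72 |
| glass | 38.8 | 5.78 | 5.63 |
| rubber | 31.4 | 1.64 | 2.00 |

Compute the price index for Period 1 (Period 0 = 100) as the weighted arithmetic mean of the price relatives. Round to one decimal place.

wool: 29.8 × (9.72/9.61) = 29.8 × 1.011446 = 30.1411
glass: 38.8 × (5.63/5.78) = 38.8 × 0.974048 = 37.7931
rubber: 31.4 × (2.00/1.64) = 31.4 × 1.219512 = 38.2927
Index = Σ wᵢ·(p₁ᵢ/p₀ᵢ) = 30.1411 + 37.7931 + 38.2927 = 106.2269

106.2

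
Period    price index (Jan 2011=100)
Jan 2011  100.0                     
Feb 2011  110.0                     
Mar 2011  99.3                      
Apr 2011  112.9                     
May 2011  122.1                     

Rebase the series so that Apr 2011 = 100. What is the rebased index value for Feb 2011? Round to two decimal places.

Rebased(Feb 2011) = 110.0 / 112.9 × 100 = 97.4314

97.43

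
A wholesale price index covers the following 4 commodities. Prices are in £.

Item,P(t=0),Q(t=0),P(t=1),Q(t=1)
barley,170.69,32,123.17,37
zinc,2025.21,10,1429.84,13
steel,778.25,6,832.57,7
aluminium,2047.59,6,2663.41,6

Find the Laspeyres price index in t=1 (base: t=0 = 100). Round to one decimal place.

Laspeyres price index uses base-period quantities as weights.
ΣP(t=1)·Q(t=0) = 123.17×32 + 1429.84×10 + 832.57×6 + 2663.41×6 = 3941.44 + 14298.4 + 4995.42 + 15980.46 = 39215.72
ΣP(t=0)·Q(t=0) = 170.69×32 + 2025.21×10 + 778.25×6 + 2047.59×6 = 5462.08 + 20252.1 + 4669.5 + 12285.54 = 42669.22
Index = 39215.72 / 42669.22 × 100 = 91.9063

91.9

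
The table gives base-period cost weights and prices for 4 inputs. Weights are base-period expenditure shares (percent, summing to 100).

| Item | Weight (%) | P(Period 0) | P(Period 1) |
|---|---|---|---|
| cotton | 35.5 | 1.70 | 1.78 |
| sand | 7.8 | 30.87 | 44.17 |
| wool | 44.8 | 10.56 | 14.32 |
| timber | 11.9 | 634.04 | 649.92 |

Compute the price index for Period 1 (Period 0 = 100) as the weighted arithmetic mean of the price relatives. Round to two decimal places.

cotton: 35.5 × (1.78/1.70) = 35.5 × 1.047059 = 37.1706
sand: 7.8 × (44.17/30.87) = 7.8 × 1.430839 = 11.1605
wool: 44.8 × (14.32/10.56) = 44.8 × 1.356061 = 60.7515
timber: 11.9 × (649.92/634.04) = 11.9 × 1.025046 = 12.1980
Index = Σ wᵢ·(p₁ᵢ/p₀ᵢ) = 37.1706 + 11.1605 + 60.7515 + 12.1980 = 121.2807

121.28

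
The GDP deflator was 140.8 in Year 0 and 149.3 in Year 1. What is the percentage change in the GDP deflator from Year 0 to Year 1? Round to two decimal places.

6.04%

Change = (149.3 − 140.8) / 140.8 × 100
       = 8.5 / 140.8 × 100 = 6.0369%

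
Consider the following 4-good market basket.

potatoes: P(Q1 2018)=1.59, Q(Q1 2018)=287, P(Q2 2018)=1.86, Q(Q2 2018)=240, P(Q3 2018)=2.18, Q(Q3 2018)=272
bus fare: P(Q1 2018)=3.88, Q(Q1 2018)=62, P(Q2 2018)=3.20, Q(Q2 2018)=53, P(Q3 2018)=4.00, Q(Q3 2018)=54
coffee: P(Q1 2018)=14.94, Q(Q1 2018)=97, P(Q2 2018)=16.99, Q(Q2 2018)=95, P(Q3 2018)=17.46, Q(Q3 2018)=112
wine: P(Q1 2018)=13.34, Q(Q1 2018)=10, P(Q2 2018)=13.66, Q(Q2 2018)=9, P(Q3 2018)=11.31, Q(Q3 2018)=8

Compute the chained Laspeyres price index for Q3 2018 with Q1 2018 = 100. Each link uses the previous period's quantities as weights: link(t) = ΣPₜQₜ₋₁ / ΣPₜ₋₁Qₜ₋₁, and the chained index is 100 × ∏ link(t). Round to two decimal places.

Link Q1 2018→Q2 2018:
ΣP(Q2 2018)Q(Q1 2018) = 1.86×287 + 3.20×62 + 16.99×97 + 13.66×10 = 533.82 + 198.4 + 1648.03 + 136.6 = 2516.85
ΣP(Q1 2018)Q(Q1 2018) = 1.59×287 + 3.88×62 + 14.94×97 + 13.34×10 = 456.33 + 240.56 + 1449.18 + 133.4 = 2279.47
link = 2516.85/2279.47 = 1.104138
Link Q2 2018→Q3 2018:
ΣP(Q3 2018)Q(Q2 2018) = 2.18×240 + 4.00×53 + 17.46×95 + 11.31×9 = 523.2 + 212 + 1658.7 + 101.79 = 2495.69
ΣP(Q2 2018)Q(Q2 2018) = 1.86×240 + 3.20×53 + 16.99×95 + 13.66×9 = 446.4 + 169.6 + 1614.05 + 122.94 = 2352.99
link = 2495.69/2352.99 = 1.060646
Chained index = 100 × 1.104138 × 1.060646 = 117.1100

117.11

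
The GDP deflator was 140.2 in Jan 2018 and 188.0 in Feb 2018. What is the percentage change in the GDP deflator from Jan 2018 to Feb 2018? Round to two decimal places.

Change = (188.0 − 140.2) / 140.2 × 100
       = 47.8 / 140.2 × 100 = 34.0942%

34.09%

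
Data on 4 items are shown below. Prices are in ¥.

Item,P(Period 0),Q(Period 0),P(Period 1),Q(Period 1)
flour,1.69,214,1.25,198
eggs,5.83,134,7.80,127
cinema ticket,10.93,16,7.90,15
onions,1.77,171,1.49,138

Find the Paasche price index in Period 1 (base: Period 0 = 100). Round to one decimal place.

Paasche price index uses current-period quantities as weights.
ΣP(Period 1)·Q(Period 1) = 1.25×198 + 7.80×127 + 7.90×15 + 1.49×138 = 247.5 + 990.6 + 118.5 + 205.62 = 1562.22
ΣP(Period 0)·Q(Period 1) = 1.69×198 + 5.83×127 + 10.93×15 + 1.77×138 = 334.62 + 740.41 + 163.95 + 244.26 = 1483.24
Index = 1562.22 / 1483.24 × 100 = 105.3248

105.3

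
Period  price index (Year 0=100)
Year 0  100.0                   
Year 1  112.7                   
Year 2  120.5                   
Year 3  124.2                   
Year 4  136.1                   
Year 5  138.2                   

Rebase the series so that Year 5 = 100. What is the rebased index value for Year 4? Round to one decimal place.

Rebased(Year 4) = 136.1 / 138.2 × 100 = 98.4805

98.5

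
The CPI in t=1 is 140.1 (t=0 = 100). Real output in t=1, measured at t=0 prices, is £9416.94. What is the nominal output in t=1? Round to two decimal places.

13193.13

Nominal = Real × (Index/100) = 9416.94 × (140.1/100)
        = 9416.94 × 1.401 = 13193.1329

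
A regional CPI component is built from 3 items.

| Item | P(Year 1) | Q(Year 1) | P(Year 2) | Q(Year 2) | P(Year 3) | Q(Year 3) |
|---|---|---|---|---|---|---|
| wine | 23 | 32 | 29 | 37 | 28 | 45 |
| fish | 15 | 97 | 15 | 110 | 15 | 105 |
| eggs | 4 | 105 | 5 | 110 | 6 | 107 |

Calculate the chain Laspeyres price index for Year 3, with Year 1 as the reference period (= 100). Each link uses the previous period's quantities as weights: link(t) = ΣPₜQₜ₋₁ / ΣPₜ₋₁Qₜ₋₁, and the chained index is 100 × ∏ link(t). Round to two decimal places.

Link Year 1→Year 2:
ΣP(Year 2)Q(Year 1) = 29×32 + 15×97 + 5×105 = 928 + 1455 + 525 = 2908
ΣP(Year 1)Q(Year 1) = 23×32 + 15×97 + 4×105 = 736 + 1455 + 420 = 2611
link = 2908/2611 = 1.113750
Link Year 2→Year 3:
ΣP(Year 3)Q(Year 2) = 28×37 + 15×110 + 6×110 = 1036 + 1650 + 660 = 3346
ΣP(Year 2)Q(Year 2) = 29×37 + 15×110 + 5×110 = 1073 + 1650 + 550 = 3273
link = 3346/3273 = 1.022304
Chained index = 100 × 1.113750 × 1.022304 = 113.8590

113.86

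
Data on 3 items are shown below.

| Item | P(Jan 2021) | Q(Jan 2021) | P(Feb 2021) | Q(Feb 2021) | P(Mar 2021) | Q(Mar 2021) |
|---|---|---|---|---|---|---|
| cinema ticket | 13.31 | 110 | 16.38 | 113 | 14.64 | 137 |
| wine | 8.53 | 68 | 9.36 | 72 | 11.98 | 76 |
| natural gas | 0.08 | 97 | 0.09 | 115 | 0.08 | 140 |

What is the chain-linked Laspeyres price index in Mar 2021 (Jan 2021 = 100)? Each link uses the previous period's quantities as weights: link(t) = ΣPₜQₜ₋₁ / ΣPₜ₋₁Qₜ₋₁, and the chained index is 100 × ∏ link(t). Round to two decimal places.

118.83

Link Jan 2021→Feb 2021:
ΣP(Feb 2021)Q(Jan 2021) = 16.38×110 + 9.36×68 + 0.09×97 = 1801.8 + 636.48 + 8.73 = 2447.01
ΣP(Jan 2021)Q(Jan 2021) = 13.31×110 + 8.53×68 + 0.08×97 = 1464.1 + 580.04 + 7.76 = 2051.9
link = 2447.01/2051.9 = 1.192558
Link Feb 2021→Mar 2021:
ΣP(Mar 2021)Q(Feb 2021) = 14.64×113 + 11.98×72 + 0.08×115 = 1654.32 + 862.56 + 9.2 = 2526.08
ΣP(Feb 2021)Q(Feb 2021) = 16.38×113 + 9.36×72 + 0.09×115 = 1850.94 + 673.92 + 10.35 = 2535.21
link = 2526.08/2535.21 = 0.996399
Chained index = 100 × 1.192558 × 0.996399 = 118.8263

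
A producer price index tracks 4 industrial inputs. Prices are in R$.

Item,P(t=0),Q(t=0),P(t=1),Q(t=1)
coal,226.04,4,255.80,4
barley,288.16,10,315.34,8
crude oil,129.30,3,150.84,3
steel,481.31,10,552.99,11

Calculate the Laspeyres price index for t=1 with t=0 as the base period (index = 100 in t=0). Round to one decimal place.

Laspeyres price index uses base-period quantities as weights.
ΣP(t=1)·Q(t=0) = 255.80×4 + 315.34×10 + 150.84×3 + 552.99×10 = 1023.2 + 3153.4 + 452.52 + 5529.9 = 10159.02
ΣP(t=0)·Q(t=0) = 226.04×4 + 288.16×10 + 129.30×3 + 481.31×10 = 904.16 + 2881.6 + 387.9 + 4813.1 = 8986.76
Index = 10159.02 / 8986.76 × 100 = 113.0443

113.0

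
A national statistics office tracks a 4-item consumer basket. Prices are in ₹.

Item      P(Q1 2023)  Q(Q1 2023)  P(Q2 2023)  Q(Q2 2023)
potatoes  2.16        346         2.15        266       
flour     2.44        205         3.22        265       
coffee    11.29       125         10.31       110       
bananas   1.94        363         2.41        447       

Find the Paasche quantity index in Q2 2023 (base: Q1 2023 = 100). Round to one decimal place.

Paasche quantity index uses current-period prices as weights.
ΣP(Q2 2023)·Q(Q2 2023) = 2.15×266 + 3.22×265 + 10.31×110 + 2.41×447 = 571.9 + 853.3 + 1134.1 + 1077.27 = 3636.57
ΣP(Q2 2023)·Q(Q1 2023) = 2.15×346 + 3.22×205 + 10.31×125 + 2.41×363 = 743.9 + 660.1 + 1288.75 + 874.83 = 3567.58
Index = 3636.57 / 3567.58 × 100 = 101.9338

101.9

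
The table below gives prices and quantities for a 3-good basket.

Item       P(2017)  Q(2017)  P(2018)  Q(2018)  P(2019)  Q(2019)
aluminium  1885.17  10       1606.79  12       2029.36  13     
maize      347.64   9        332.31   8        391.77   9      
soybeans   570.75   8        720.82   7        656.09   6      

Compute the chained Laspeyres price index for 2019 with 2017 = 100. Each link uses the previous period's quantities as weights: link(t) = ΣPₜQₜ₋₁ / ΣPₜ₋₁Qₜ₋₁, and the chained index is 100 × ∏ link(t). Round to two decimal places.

Link 2017→2018:
ΣP(2018)Q(2017) = 1606.79×10 + 332.31×9 + 720.82×8 = 16067.9 + 2990.79 + 5766.56 = 24825.25
ΣP(2017)Q(2017) = 1885.17×10 + 347.64×9 + 570.75×8 = 18851.7 + 3128.76 + 4566 = 26546.46
link = 24825.25/26546.46 = 0.935162
Link 2018→2019:
ΣP(2019)Q(2018) = 2029.36×12 + 391.77×8 + 656.09×7 = 24352.32 + 3134.16 + 4592.63 = 32079.11
ΣP(2018)Q(2018) = 1606.79×12 + 332.31×8 + 720.82×7 = 19281.48 + 2658.48 + 5045.74 = 26985.7
link = 32079.11/26985.7 = 1.188745
Chained index = 100 × 0.935162 × 1.188745 = 111.1669

111.17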